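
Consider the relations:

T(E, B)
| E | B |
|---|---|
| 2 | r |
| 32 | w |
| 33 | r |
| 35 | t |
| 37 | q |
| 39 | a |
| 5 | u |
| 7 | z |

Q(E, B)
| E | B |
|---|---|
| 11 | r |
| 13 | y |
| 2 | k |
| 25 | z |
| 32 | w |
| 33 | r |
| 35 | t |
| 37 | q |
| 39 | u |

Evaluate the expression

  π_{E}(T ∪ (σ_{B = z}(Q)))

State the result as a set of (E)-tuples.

{2, 25, 32, 33, 35, 37, 39, 5, 7}

Apply σ_{B = z}; surviving tuples: {(25, z)}
Taking the union: {(2, r), (25, z), (32, w), (33, r), (35, t), (37, q), (39, a), (5, u), (7, z)}
π_{E} gives {2, 25, 32, 33, 35, 37, 39, 5, 7}.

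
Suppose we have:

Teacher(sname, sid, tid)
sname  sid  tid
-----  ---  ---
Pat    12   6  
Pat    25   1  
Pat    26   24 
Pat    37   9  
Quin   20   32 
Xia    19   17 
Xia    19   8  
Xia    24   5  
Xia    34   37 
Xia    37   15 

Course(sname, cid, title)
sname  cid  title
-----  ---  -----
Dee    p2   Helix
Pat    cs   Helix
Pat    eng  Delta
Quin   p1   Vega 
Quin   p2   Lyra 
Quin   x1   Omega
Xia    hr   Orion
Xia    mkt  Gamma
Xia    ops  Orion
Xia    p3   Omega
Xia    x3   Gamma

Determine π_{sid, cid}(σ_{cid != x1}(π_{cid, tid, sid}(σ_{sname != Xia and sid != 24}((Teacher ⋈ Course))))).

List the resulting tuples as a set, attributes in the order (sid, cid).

{(12, cs), (12, eng), (20, p1), (20, p2), (25, cs), (25, eng), (26, cs), (26, eng), (37, cs), (37, eng)}

Joining Teacher and Course on sname yields {(Pat, 12, 6, cs, Helix), (Pat, 12, 6, eng, Delta), (Pat, 25, 1, cs, Helix), (Pat, 25, 1, eng, Delta), (Pat, 26, 24, cs, Helix), (Pat, 26, 24, eng, Delta), (Pat, 37, 9, cs, Helix), (Pat, 37, 9, eng, Delta), (Quin, 20, 32, p1, Vega), (Quin, 20, 32, p2, Lyra), (Quin, 20, 32, x1, Omega), (Xia, 19, 17, hr, Orion), (Xia, 19, 17, mkt, Gamma), (Xia, 19, 17, ops, Orion), (Xia, 19, 17, p3, Omega), (Xia, 19, 17, x3, Gamma), (Xia, 19, 8, hr, Orion), (Xia, 19, 8, mkt, Gamma), (Xia, 19, 8, ops, Orion), (Xia, 19, 8, p3, Omega), (Xia, 19, 8, x3, Gamma), (Xia, 24, 5, hr, Orion), (Xia, 24, 5, mkt, Gamma), (Xia, 24, 5, ops, Orion), (Xia, 24, 5, p3, Omega), (Xia, 24, 5, x3, Gamma), (Xia, 34, 37, hr, Orion), (Xia, 34, 37, mkt, Gamma), (Xia, 34, 37, ops, Orion), (Xia, 34, 37, p3, Omega), (Xia, 34, 37, x3, Gamma), (Xia, 37, 15, hr, Orion), (Xia, 37, 15, mkt, Gamma), (Xia, 37, 15, ops, Orion), (Xia, 37, 15, p3, Omega), (Xia, 37, 15, x3, Gamma)}.
Selection sname != Xia and sid != 24: {(Pat, 12, 6, cs, Helix), (Pat, 12, 6, eng, Delta), (Pat, 25, 1, cs, Helix), (Pat, 25, 1, eng, Delta), (Pat, 26, 24, cs, Helix), (Pat, 26, 24, eng, Delta), (Pat, 37, 9, cs, Helix), (Pat, 37, 9, eng, Delta), (Quin, 20, 32, p1, Vega), (Quin, 20, 32, p2, Lyra), (Quin, 20, 32, x1, Omega)}
π_{cid, tid, sid} gives {(cs, 1, 25), (cs, 24, 26), (cs, 6, 12), (cs, 9, 37), (eng, 1, 25), (eng, 24, 26), (eng, 6, 12), (eng, 9, 37), (p1, 32, 20), (p2, 32, 20), (x1, 32, 20)}.
Selection cid != x1: {(cs, 1, 25), (cs, 24, 26), (cs, 6, 12), (cs, 9, 37), (eng, 1, 25), (eng, 24, 26), (eng, 6, 12), (eng, 9, 37), (p1, 32, 20), (p2, 32, 20)}
π_{sid, cid} gives {(12, cs), (12, eng), (20, p1), (20, p2), (25, cs), (25, eng), (26, cs), (26, eng), (37, cs), (37, eng)}.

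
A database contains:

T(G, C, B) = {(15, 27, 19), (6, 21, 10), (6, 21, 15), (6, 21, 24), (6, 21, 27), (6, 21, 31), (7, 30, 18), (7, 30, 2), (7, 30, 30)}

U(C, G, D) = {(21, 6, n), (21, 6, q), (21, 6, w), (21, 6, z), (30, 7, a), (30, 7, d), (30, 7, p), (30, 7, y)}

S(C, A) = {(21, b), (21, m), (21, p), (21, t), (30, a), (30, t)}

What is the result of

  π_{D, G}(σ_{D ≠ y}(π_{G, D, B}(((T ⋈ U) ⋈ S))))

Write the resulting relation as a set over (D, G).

Natural join on G, C: {(6, 21, 10, n), (6, 21, 10, q), (6, 21, 10, w), (6, 21, 10, z), (6, 21, 15, n), (6, 21, 15, q), (6, 21, 15, w), (6, 21, 15, z), (6, 21, 24, n), (6, 21, 24, q), (6, 21, 24, w), (6, 21, 24, z), (6, 21, 27, n), (6, 21, 27, q), (6, 21, 27, w), (6, 21, 27, z), (6, 21, 31, n), (6, 21, 31, q), (6, 21, 31, w), (6, 21, 31, z), (7, 30, 18, a), (7, 30, 18, d), (7, 30, 18, p), (7, 30, 18, y), (7, 30, 2, a), (7, 30, 2, d), (7, 30, 2, p), (7, 30, 2, y), (7, 30, 30, a), (7, 30, 30, d), (7, 30, 30, p), (7, 30, 30, y)}
Natural join on C: {(6, 21, 10, n, b), (6, 21, 10, n, m), (6, 21, 10, n, p), (6, 21, 10, n, t), (6, 21, 10, q, b), (6, 21, 10, q, m), (6, 21, 10, q, p), (6, 21, 10, q, t), (6, 21, 10, w, b), (6, 21, 10, w, m), (6, 21, 10, w, p), (6, 21, 10, w, t), (6, 21, 10, z, b), (6, 21, 10, z, m), (6, 21, 10, z, p), (6, 21, 10, z, t), (6, 21, 15, n, b), (6, 21, 15, n, m), (6, 21, 15, n, p), (6, 21, 15, n, t), (6, 21, 15, q, b), (6, 21, 15, q, m), (6, 21, 15, q, p), (6, 21, 15, q, t), (6, 21, 15, w, b), (6, 21, 15, w, m), (6, 21, 15, w, p), (6, 21, 15, w, t), (6, 21, 15, z, b), (6, 21, 15, z, m), (6, 21, 15, z, p), (6, 21, 15, z, t), (6, 21, 24, n, b), (6, 21, 24, n, m), (6, 21, 24, n, p), (6, 21, 24, n, t), (6, 21, 24, q, b), (6, 21, 24, q, m), (6, 21, 24, q, p), (6, 21, 24, q, t), (6, 21, 24, w, b), (6, 21, 24, w, m), (6, 21, 24, w, p), (6, 21, 24, w, t), (6, 21, 24, z, b), (6, 21, 24, z, m), (6, 21, 24, z, p), (6, 21, 24, z, t), (6, 21, 27, n, b), (6, 21, 27, n, m), (6, 21, 27, n, p), (6, 21, 27, n, t), (6, 21, 27, q, b), (6, 21, 27, q, m), (6, 21, 27, q, p), (6, 21, 27, q, t), (6, 21, 27, w, b), (6, 21, 27, w, m), (6, 21, 27, w, p), (6, 21, 27, w, t), (6, 21, 27, z, b), (6, 21, 27, z, m), (6, 21, 27, z, p), (6, 21, 27, z, t), (6, 21, 31, n, b), (6, 21, 31, n, m), (6, 21, 31, n, p), (6, 21, 31, n, t), (6, 21, 31, q, b), (6, 21, 31, q, m), (6, 21, 31, q, p), (6, 21, 31, q, t), (6, 21, 31, w, b), (6, 21, 31, w, m), (6, 21, 31, w, p), (6, 21, 31, w, t), (6, 21, 31, z, b), (6, 21, 31, z, m), (6, 21, 31, z, p), (6, 21, 31, z, t), (7, 30, 18, a, a), (7, 30, 18, a, t), (7, 30, 18, d, a), (7, 30, 18, d, t), (7, 30, 18, p, a), (7, 30, 18, p, t), (7, 30, 18, y, a), (7, 30, 18, y, t), (7, 30, 2, a, a), (7, 30, 2, a, t), (7, 30, 2, d, a), (7, 30, 2, d, t), (7, 30, 2, p, a), (7, 30, 2, p, t), (7, 30, 2, y, a), (7, 30, 2, y, t), (7, 30, 30, a, a), (7, 30, 30, a, t), (7, 30, 30, d, a), (7, 30, 30, d, t), (7, 30, 30, p, a), (7, 30, 30, p, t), (7, 30, 30, y, a), (7, 30, 30, y, t)}
π[G, D, B]: project onto (G, D, B) (72 duplicate(s) eliminated) → {(6, n, 10), (6, n, 15), (6, n, 24), (6, n, 27), (6, n, 31), (6, q, 10), (6, q, 15), (6, q, 24), (6, q, 27), (6, q, 31), (6, w, 10), (6, w, 15), (6, w, 24), (6, w, 27), (6, w, 31), (6, z, 10), (6, z, 15), (6, z, 24), (6, z, 27), (6, z, 31), (7, a, 18), (7, a, 2), (7, a, 30), (7, d, 18), (7, d, 2), (7, d, 30), (7, p, 18), (7, p, 2), (7, p, 30), (7, y, 18), (7, y, 2), (7, y, 30)}
Apply σ_{D ≠ y}; surviving tuples: {(6, n, 10), (6, n, 15), (6, n, 24), (6, n, 27), (6, n, 31), (6, q, 10), (6, q, 15), (6, q, 24), (6, q, 27), (6, q, 31), (6, w, 10), (6, w, 15), (6, w, 24), (6, w, 27), (6, w, 31), (6, z, 10), (6, z, 15), (6, z, 24), (6, z, 27), (6, z, 31), (7, a, 18), (7, a, 2), (7, a, 30), (7, d, 18), (7, d, 2), (7, d, 30), (7, p, 18), (7, p, 2), (7, p, 30)}
π[D, G]: project onto (D, G) (22 duplicate(s) eliminated) → {(a, 7), (d, 7), (n, 6), (p, 7), (q, 6), (w, 6), (z, 6)}

{(a, 7), (d, 7), (n, 6), (p, 7), (q, 6), (w, 6), (z, 6)}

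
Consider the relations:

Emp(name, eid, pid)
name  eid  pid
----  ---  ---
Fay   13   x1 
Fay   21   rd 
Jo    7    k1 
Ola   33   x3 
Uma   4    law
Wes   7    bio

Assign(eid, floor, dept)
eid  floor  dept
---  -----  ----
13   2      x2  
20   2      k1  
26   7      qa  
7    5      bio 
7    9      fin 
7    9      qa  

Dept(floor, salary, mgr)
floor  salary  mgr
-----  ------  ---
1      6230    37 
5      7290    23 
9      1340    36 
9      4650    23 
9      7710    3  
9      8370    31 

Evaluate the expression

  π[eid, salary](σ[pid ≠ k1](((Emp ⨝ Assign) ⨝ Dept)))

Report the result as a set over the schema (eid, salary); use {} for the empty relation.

Emp ⋈ Assign (natural join on eid): {(Fay, 13, x1, 2, x2), (Jo, 7, k1, 5, bio), (Jo, 7, k1, 9, fin), (Jo, 7, k1, 9, qa), (Wes, 7, bio, 5, bio), (Wes, 7, bio, 9, fin), (Wes, 7, bio, 9, qa)}
(Emp ⨝ Assign) ⋈ Dept (natural join on floor): {(Jo, 7, k1, 5, bio, 7290, 23), (Jo, 7, k1, 9, fin, 1340, 36), (Jo, 7, k1, 9, fin, 4650, 23), (Jo, 7, k1, 9, fin, 7710, 3), (Jo, 7, k1, 9, fin, 8370, 31), (Jo, 7, k1, 9, qa, 1340, 36), (Jo, 7, k1, 9, qa, 4650, 23), (Jo, 7, k1, 9, qa, 7710, 3), (Jo, 7, k1, 9, qa, 8370, 31), (Wes, 7, bio, 5, bio, 7290, 23), (Wes, 7, bio, 9, fin, 1340, 36), (Wes, 7, bio, 9, fin, 4650, 23), (Wes, 7, bio, 9, fin, 7710, 3), (Wes, 7, bio, 9, fin, 8370, 31), (Wes, 7, bio, 9, qa, 1340, 36), (Wes, 7, bio, 9, qa, 4650, 23), (Wes, 7, bio, 9, qa, 7710, 3), (Wes, 7, bio, 9, qa, 8370, 31)}
Filtering on pid ≠ k1 leaves {(Wes, 7, bio, 5, bio, 7290, 23), (Wes, 7, bio, 9, fin, 1340, 36), (Wes, 7, bio, 9, fin, 4650, 23), (Wes, 7, bio, 9, fin, 7710, 3), (Wes, 7, bio, 9, fin, 8370, 31), (Wes, 7, bio, 9, qa, 1340, 36), (Wes, 7, bio, 9, qa, 4650, 23), (Wes, 7, bio, 9, qa, 7710, 3), (Wes, 7, bio, 9, qa, 8370, 31)}.
Projecting to eid, salary (4 duplicate(s) eliminated): {(7, 1340), (7, 4650), (7, 7290), (7, 7710), (7, 8370)}

{(7, 1340), (7, 4650), (7, 7290), (7, 7710), (7, 8370)}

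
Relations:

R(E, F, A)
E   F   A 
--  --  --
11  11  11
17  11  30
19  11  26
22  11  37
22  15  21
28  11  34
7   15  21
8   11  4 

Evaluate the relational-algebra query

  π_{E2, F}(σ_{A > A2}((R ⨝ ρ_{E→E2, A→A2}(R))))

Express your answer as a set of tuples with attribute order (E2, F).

{(11, 11), (17, 11), (19, 11), (28, 11), (8, 11)}

ρ[E→E2, A→A2]: schema becomes (E2, F, A2); tuples unchanged.
Joining R and ρ_{E→E2, A→A2}(R) on F yields {(11, 11, 11, 11, 11), (11, 11, 11, 17, 30), (11, 11, 11, 19, 26), (11, 11, 11, 22, 37), (11, 11, 11, 28, 34), (11, 11, 11, 8, 4), (17, 11, 30, 11, 11), (17, 11, 30, 17, 30), (17, 11, 30, 19, 26), (17, 11, 30, 22, 37), (17, 11, 30, 28, 34), (17, 11, 30, 8, 4), (19, 11, 26, 11, 11), (19, 11, 26, 17, 30), (19, 11, 26, 19, 26), (19, 11, 26, 22, 37), (19, 11, 26, 28, 34), (19, 11, 26, 8, 4), (22, 11, 37, 11, 11), (22, 11, 37, 17, 30), (22, 11, 37, 19, 26), (22, 11, 37, 22, 37), (22, 11, 37, 28, 34), (22, 11, 37, 8, 4), (22, 15, 21, 22, 21), (22, 15, 21, 7, 21), (28, 11, 34, 11, 11), (28, 11, 34, 17, 30), (28, 11, 34, 19, 26), (28, 11, 34, 22, 37), (28, 11, 34, 28, 34), (28, 11, 34, 8, 4), (7, 15, 21, 22, 21), (7, 15, 21, 7, 21), (8, 11, 4, 11, 11), (8, 11, 4, 17, 30), (8, 11, 4, 19, 26), (8, 11, 4, 22, 37), (8, 11, 4, 28, 34), (8, 11, 4, 8, 4)}.
Apply σ_{A > A2}; surviving tuples: {(11, 11, 11, 8, 4), (17, 11, 30, 11, 11), (17, 11, 30, 19, 26), (17, 11, 30, 8, 4), (19, 11, 26, 11, 11), (19, 11, 26, 8, 4), (22, 11, 37, 11, 11), (22, 11, 37, 17, 30), (22, 11, 37, 19, 26), (22, 11, 37, 28, 34), (22, 11, 37, 8, 4), (28, 11, 34, 11, 11), (28, 11, 34, 17, 30), (28, 11, 34, 19, 26), (28, 11, 34, 8, 4)}
π_{E2, F} gives {(11, 11), (17, 11), (19, 11), (28, 11), (8, 11)} (10 duplicate(s) eliminated).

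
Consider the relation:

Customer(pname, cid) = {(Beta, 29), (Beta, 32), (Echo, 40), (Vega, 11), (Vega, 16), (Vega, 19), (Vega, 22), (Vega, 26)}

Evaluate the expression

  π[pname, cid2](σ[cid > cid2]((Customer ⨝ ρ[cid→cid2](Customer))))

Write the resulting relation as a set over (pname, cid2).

{(Beta, 29), (Vega, 11), (Vega, 16), (Vega, 19), (Vega, 22)}

ρ[cid→cid2]: schema becomes (pname, cid2); tuples unchanged.
Natural join on pname: {(Beta, 29, 29), (Beta, 29, 32), (Beta, 32, 29), (Beta, 32, 32), (Echo, 40, 40), (Vega, 11, 11), (Vega, 11, 16), (Vega, 11, 19), (Vega, 11, 22), (Vega, 11, 26), (Vega, 16, 11), (Vega, 16, 16), (Vega, 16, 19), (Vega, 16, 22), (Vega, 16, 26), (Vega, 19, 11), (Vega, 19, 16), (Vega, 19, 19), (Vega, 19, 22), (Vega, 19, 26), (Vega, 22, 11), (Vega, 22, 16), (Vega, 22, 19), (Vega, 22, 22), (Vega, 22, 26), (Vega, 26, 11), (Vega, 26, 16), (Vega, 26, 19), (Vega, 26, 22), (Vega, 26, 26)}
Filtering on cid > cid2 leaves {(Beta, 32, 29), (Vega, 16, 11), (Vega, 19, 11), (Vega, 19, 16), (Vega, 22, 11), (Vega, 22, 16), (Vega, 22, 19), (Vega, 26, 11), (Vega, 26, 16), (Vega, 26, 19), (Vega, 26, 22)}.
π_{pname, cid2} gives {(Beta, 29), (Vega, 11), (Vega, 16), (Vega, 19), (Vega, 22)} (6 duplicate(s) eliminated).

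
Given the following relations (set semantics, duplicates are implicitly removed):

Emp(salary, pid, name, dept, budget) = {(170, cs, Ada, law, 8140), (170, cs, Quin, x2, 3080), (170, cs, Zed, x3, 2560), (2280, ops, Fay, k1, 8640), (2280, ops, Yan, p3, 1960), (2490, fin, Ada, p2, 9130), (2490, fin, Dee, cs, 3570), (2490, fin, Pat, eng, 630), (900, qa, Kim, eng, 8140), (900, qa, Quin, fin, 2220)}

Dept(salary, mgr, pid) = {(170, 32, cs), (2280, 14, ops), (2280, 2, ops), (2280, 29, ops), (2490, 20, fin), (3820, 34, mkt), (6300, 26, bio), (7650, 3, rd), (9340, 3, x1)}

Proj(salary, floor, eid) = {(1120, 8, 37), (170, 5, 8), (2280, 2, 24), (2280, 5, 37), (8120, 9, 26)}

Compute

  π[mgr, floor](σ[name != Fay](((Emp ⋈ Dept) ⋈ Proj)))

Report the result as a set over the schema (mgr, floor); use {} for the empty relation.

Joining Emp and Dept on salary, pid yields {(170, cs, Ada, law, 8140, 32), (170, cs, Quin, x2, 3080, 32), (170, cs, Zed, x3, 2560, 32), (2280, ops, Fay, k1, 8640, 14), (2280, ops, Fay, k1, 8640, 2), (2280, ops, Fay, k1, 8640, 29), (2280, ops, Yan, p3, 1960, 14), (2280, ops, Yan, p3, 1960, 2), (2280, ops, Yan, p3, 1960, 29), (2490, fin, Ada, p2, 9130, 20), (2490, fin, Dee, cs, 3570, 20), (2490, fin, Pat, eng, 630, 20)}.
Joining (Emp ⋈ Dept) and Proj on salary yields {(170, cs, Ada, law, 8140, 32, 5, 8), (170, cs, Quin, x2, 3080, 32, 5, 8), (170, cs, Zed, x3, 2560, 32, 5, 8), (2280, ops, Fay, k1, 8640, 14, 2, 24), (2280, ops, Fay, k1, 8640, 14, 5, 37), (2280, ops, Fay, k1, 8640, 2, 2, 24), (2280, ops, Fay, k1, 8640, 2, 5, 37), (2280, ops, Fay, k1, 8640, 29, 2, 24), (2280, ops, Fay, k1, 8640, 29, 5, 37), (2280, ops, Yan, p3, 1960, 14, 2, 24), (2280, ops, Yan, p3, 1960, 14, 5, 37), (2280, ops, Yan, p3, 1960, 2, 2, 24), (2280, ops, Yan, p3, 1960, 2, 5, 37), (2280, ops, Yan, p3, 1960, 29, 2, 24), (2280, ops, Yan, p3, 1960, 29, 5, 37)}.
σ[name != Fay]: keep tuples satisfying name != Fay → {(170, cs, Ada, law, 8140, 32, 5, 8), (170, cs, Quin, x2, 3080, 32, 5, 8), (170, cs, Zed, x3, 2560, 32, 5, 8), (2280, ops, Yan, p3, 1960, 14, 2, 24), (2280, ops, Yan, p3, 1960, 14, 5, 37), (2280, ops, Yan, p3, 1960, 2, 2, 24), (2280, ops, Yan, p3, 1960, 2, 5, 37), (2280, ops, Yan, p3, 1960, 29, 2, 24), (2280, ops, Yan, p3, 1960, 29, 5, 37)}
Projecting to mgr, floor (2 duplicate(s) eliminated): {(14, 2), (14, 5), (2, 2), (2, 5), (29, 2), (29, 5), (32, 5)}

{(14, 2), (14, 5), (2, 2), (2, 5), (29, 2), (29, 5), (32, 5)}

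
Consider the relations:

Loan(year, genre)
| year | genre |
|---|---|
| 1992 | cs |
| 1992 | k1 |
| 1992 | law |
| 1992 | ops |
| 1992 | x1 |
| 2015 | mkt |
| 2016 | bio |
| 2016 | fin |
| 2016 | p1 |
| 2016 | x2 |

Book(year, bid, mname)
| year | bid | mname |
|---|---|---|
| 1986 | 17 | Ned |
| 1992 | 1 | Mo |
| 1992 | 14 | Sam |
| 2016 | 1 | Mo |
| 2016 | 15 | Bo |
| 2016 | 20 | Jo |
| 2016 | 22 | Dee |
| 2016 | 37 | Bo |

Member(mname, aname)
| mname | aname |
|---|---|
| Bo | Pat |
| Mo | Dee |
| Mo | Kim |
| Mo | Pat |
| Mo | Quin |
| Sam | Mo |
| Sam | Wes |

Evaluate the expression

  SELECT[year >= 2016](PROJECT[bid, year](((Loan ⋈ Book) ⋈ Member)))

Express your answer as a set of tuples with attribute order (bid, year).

Loan ⋈ Book (natural join on year): {(1992, cs, 1, Mo), (1992, cs, 14, Sam), (1992, k1, 1, Mo), (1992, k1, 14, Sam), (1992, law, 1, Mo), (1992, law, 14, Sam), (1992, ops, 1, Mo), (1992, ops, 14, Sam), (1992, x1, 1, Mo), (1992, x1, 14, Sam), (2016, bio, 1, Mo), (2016, bio, 15, Bo), (2016, bio, 20, Jo), (2016, bio, 22, Dee), (2016, bio, 37, Bo), (2016, fin, 1, Mo), (2016, fin, 15, Bo), (2016, fin, 20, Jo), (2016, fin, 22, Dee), (2016, fin, 37, Bo), (2016, p1, 1, Mo), (2016, p1, 15, Bo), (2016, p1, 20, Jo), (2016, p1, 22, Dee), (2016, p1, 37, Bo), (2016, x2, 1, Mo), (2016, x2, 15, Bo), (2016, x2, 20, Jo), (2016, x2, 22, Dee), (2016, x2, 37, Bo)}
(Loan ⋈ Book) ⋈ Member (natural join on mname): {(1992, cs, 1, Mo, Dee), (1992, cs, 1, Mo, Kim), (1992, cs, 1, Mo, Pat), (1992, cs, 1, Mo, Quin), (1992, cs, 14, Sam, Mo), (1992, cs, 14, Sam, Wes), (1992, k1, 1, Mo, Dee), (1992, k1, 1, Mo, Kim), (1992, k1, 1, Mo, Pat), (1992, k1, 1, Mo, Quin), (1992, k1, 14, Sam, Mo), (1992, k1, 14, Sam, Wes), (1992, law, 1, Mo, Dee), (1992, law, 1, Mo, Kim), (1992, law, 1, Mo, Pat), (1992, law, 1, Mo, Quin), (1992, law, 14, Sam, Mo), (1992, law, 14, Sam, Wes), (1992, ops, 1, Mo, Dee), (1992, ops, 1, Mo, Kim), (1992, ops, 1, Mo, Pat), (1992, ops, 1, Mo, Quin), (1992, ops, 14, Sam, Mo), (1992, ops, 14, Sam, Wes), (1992, x1, 1, Mo, Dee), (1992, x1, 1, Mo, Kim), (1992, x1, 1, Mo, Pat), (1992, x1, 1, Mo, Quin), (1992, x1, 14, Sam, Mo), (1992, x1, 14, Sam, Wes), (2016, bio, 1, Mo, Dee), (2016, bio, 1, Mo, Kim), (2016, bio, 1, Mo, Pat), (2016, bio, 1, Mo, Quin), (2016, bio, 15, Bo, Pat), (2016, bio, 37, Bo, Pat), (2016, fin, 1, Mo, Dee), (2016, fin, 1, Mo, Kim), (2016, fin, 1, Mo, Pat), (2016, fin, 1, Mo, Quin), (2016, fin, 15, Bo, Pat), (2016, fin, 37, Bo, Pat), (2016, p1, 1, Mo, Dee), (2016, p1, 1, Mo, Kim), (2016, p1, 1, Mo, Pat), (2016, p1, 1, Mo, Quin), (2016, p1, 15, Bo, Pat), (2016, p1, 37, Bo, Pat), (2016, x2, 1, Mo, Dee), (2016, x2, 1, Mo, Kim), (2016, x2, 1, Mo, Pat), (2016, x2, 1, Mo, Quin), (2016, x2, 15, Bo, Pat), (2016, x2, 37, Bo, Pat)}
π_{bid, year} gives {(1, 1992), (1, 2016), (14, 1992), (15, 2016), (37, 2016)} (49 duplicate(s) eliminated).
Apply σ_{year >= 2016}; surviving tuples: {(1, 2016), (15, 2016), (37, 2016)}

{(1, 2016), (15, 2016), (37, 2016)}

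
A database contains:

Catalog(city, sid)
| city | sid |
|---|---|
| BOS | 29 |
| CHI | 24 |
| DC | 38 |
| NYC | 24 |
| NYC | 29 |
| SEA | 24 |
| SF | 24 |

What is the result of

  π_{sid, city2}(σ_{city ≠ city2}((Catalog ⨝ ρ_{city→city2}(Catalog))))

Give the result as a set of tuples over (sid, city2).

ρ[city→city2]: schema becomes (city2, sid); tuples unchanged.
Catalog ⋈ ρ_{city→city2}(Catalog) (natural join on sid): {(BOS, 29, BOS), (BOS, 29, NYC), (CHI, 24, CHI), (CHI, 24, NYC), (CHI, 24, SEA), (CHI, 24, SF), (DC, 38, DC), (NYC, 24, CHI), (NYC, 24, NYC), (NYC, 24, SEA), (NYC, 24, SF), (NYC, 29, BOS), (NYC, 29, NYC), (SEA, 24, CHI), (SEA, 24, NYC), (SEA, 24, SEA), (SEA, 24, SF), (SF, 24, CHI), (SF, 24, NYC), (SF, 24, SEA), (SF, 24, SF)}
σ[city ≠ city2]: keep tuples satisfying city ≠ city2 → {(BOS, 29, NYC), (CHI, 24, NYC), (CHI, 24, SEA), (CHI, 24, SF), (NYC, 24, CHI), (NYC, 24, SEA), (NYC, 24, SF), (NYC, 29, BOS), (SEA, 24, CHI), (SEA, 24, NYC), (SEA, 24, SF), (SF, 24, CHI), (SF, 24, NYC), (SF, 24, SEA)}
Projecting to sid, city2 (8 duplicate(s) eliminated): {(24, CHI), (24, NYC), (24, SEA), (24, SF), (29, BOS), (29, NYC)}

{(24, CHI), (24, NYC), (24, SEA), (24, SF), (29, BOS), (29, NYC)}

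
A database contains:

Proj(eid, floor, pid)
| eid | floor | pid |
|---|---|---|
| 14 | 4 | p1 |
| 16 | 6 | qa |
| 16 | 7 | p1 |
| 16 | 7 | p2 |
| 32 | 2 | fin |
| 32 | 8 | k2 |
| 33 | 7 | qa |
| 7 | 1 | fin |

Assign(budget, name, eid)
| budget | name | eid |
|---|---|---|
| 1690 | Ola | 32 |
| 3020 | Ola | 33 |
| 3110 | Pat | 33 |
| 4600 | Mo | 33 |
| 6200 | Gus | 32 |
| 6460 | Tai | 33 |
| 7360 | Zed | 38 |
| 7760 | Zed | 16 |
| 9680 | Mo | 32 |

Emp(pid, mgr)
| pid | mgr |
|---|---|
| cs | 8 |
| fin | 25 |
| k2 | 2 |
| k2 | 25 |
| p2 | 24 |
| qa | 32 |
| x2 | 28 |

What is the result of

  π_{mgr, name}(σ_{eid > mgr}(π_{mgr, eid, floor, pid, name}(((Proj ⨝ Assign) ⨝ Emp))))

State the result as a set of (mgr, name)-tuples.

{(2, Gus), (2, Mo), (2, Ola), (25, Gus), (25, Mo), (25, Ola), (32, Mo), (32, Ola), (32, Pat), (32, Tai)}

Natural join on eid: {(16, 6, qa, 7760, Zed), (16, 7, p1, 7760, Zed), (16, 7, p2, 7760, Zed), (32, 2, fin, 1690, Ola), (32, 2, fin, 6200, Gus), (32, 2, fin, 9680, Mo), (32, 8, k2, 1690, Ola), (32, 8, k2, 6200, Gus), (32, 8, k2, 9680, Mo), (33, 7, qa, 3020, Ola), (33, 7, qa, 3110, Pat), (33, 7, qa, 4600, Mo), (33, 7, qa, 6460, Tai)}
Natural join on pid: {(16, 6, qa, 7760, Zed, 32), (16, 7, p2, 7760, Zed, 24), (32, 2, fin, 1690, Ola, 25), (32, 2, fin, 6200, Gus, 25), (32, 2, fin, 9680, Mo, 25), (32, 8, k2, 1690, Ola, 2), (32, 8, k2, 1690, Ola, 25), (32, 8, k2, 6200, Gus, 2), (32, 8, k2, 6200, Gus, 25), (32, 8, k2, 9680, Mo, 2), (32, 8, k2, 9680, Mo, 25), (33, 7, qa, 3020, Ola, 32), (33, 7, qa, 3110, Pat, 32), (33, 7, qa, 4600, Mo, 32), (33, 7, qa, 6460, Tai, 32)}
π_{mgr, eid, floor, pid, name} gives {(2, 32, 8, k2, Gus), (2, 32, 8, k2, Mo), (2, 32, 8, k2, Ola), (24, 16, 7, p2, Zed), (25, 32, 2, fin, Gus), (25, 32, 2, fin, Mo), (25, 32, 2, fin, Ola), (25, 32, 8, k2, Gus), (25, 32, 8, k2, Mo), (25, 32, 8, k2, Ola), (32, 16, 6, qa, Zed), (32, 33, 7, qa, Mo), (32, 33, 7, qa, Ola), (32, 33, 7, qa, Pat), (32, 33, 7, qa, Tai)}.
Selection eid > mgr: {(2, 32, 8, k2, Gus), (2, 32, 8, k2, Mo), (2, 32, 8, k2, Ola), (25, 32, 2, fin, Gus), (25, 32, 2, fin, Mo), (25, 32, 2, fin, Ola), (25, 32, 8, k2, Gus), (25, 32, 8, k2, Mo), (25, 32, 8, k2, Ola), (32, 33, 7, qa, Mo), (32, 33, 7, qa, Ola), (32, 33, 7, qa, Pat), (32, 33, 7, qa, Tai)}
π_{mgr, name} gives {(2, Gus), (2, Mo), (2, Ola), (25, Gus), (25, Mo), (25, Ola), (32, Mo), (32, Ola), (32, Pat), (32, Tai)} (3 duplicate(s) eliminated).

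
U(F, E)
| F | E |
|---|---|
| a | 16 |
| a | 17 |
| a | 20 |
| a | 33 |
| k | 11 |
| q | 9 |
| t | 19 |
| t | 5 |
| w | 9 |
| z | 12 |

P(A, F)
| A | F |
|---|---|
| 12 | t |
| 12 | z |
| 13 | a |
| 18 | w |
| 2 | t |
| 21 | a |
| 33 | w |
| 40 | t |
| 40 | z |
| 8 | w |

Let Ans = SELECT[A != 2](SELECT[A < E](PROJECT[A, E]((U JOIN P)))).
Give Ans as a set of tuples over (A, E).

Natural join on F: {(a, 16, 13), (a, 16, 21), (a, 17, 13), (a, 17, 21), (a, 20, 13), (a, 20, 21), (a, 33, 13), (a, 33, 21), (t, 19, 12), (t, 19, 2), (t, 19, 40), (t, 5, 12), (t, 5, 2), (t, 5, 40), (w, 9, 18), (w, 9, 33), (w, 9, 8), (z, 12, 12), (z, 12, 40)}
π_{A, E} gives {(12, 12), (12, 19), (12, 5), (13, 16), (13, 17), (13, 20), (13, 33), (18, 9), (2, 19), (2, 5), (21, 16), (21, 17), (21, 20), (21, 33), (33, 9), (40, 12), (40, 19), (40, 5), (8, 9)}.
Filtering on A < E leaves {(12, 19), (13, 16), (13, 17), (13, 20), (13, 33), (2, 19), (2, 5), (21, 33), (8, 9)}.
Filtering on A != 2 leaves {(12, 19), (13, 16), (13, 17), (13, 20), (13, 33), (21, 33), (8, 9)}.

{(12, 19), (13, 16), (13, 17), (13, 20), (13, 33), (21, 33), (8, 9)}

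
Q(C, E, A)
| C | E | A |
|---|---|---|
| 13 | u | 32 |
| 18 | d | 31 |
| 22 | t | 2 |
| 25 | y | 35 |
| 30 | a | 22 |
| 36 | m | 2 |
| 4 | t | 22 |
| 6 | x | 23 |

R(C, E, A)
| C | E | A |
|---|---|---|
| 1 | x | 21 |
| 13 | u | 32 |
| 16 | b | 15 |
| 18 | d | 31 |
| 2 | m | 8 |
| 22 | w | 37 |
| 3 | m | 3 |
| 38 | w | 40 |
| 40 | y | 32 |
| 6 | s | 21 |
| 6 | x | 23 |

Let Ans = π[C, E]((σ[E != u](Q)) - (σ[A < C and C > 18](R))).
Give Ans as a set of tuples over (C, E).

{(18, d), (22, t), (25, y), (30, a), (36, m), (4, t), (6, x)}

Selection E != u: {(18, d, 31), (22, t, 2), (25, y, 35), (30, a, 22), (36, m, 2), (4, t, 22), (6, x, 23)}
Selection A < C and C > 18: {(40, y, 32)}
Taking the difference: {(18, d, 31), (22, t, 2), (25, y, 35), (30, a, 22), (36, m, 2), (4, t, 22), (6, x, 23)}
Keep only column(s) C, E: {(18, d), (22, t), (25, y), (30, a), (36, m), (4, t), (6, x)}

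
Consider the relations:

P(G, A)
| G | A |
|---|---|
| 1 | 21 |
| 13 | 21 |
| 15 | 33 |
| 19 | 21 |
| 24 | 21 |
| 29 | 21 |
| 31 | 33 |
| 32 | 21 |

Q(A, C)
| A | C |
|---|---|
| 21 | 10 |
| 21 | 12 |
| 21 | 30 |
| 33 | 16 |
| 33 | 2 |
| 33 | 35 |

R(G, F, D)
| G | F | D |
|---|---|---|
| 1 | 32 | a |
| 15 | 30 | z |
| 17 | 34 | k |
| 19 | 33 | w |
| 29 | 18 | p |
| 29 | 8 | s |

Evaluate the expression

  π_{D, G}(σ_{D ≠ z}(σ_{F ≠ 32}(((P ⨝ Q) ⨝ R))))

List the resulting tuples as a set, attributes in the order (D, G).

P ⋈ Q (natural join on A): {(1, 21, 10), (1, 21, 12), (1, 21, 30), (13, 21, 10), (13, 21, 12), (13, 21, 30), (15, 33, 16), (15, 33, 2), (15, 33, 35), (19, 21, 10), (19, 21, 12), (19, 21, 30), (24, 21, 10), (24, 21, 12), (24, 21, 30), (29, 21, 10), (29, 21, 12), (29, 21, 30), (31, 33, 16), (31, 33, 2), (31, 33, 35), (32, 21, 10), (32, 21, 12), (32, 21, 30)}
(P ⨝ Q) ⋈ R (natural join on G): {(1, 21, 10, 32, a), (1, 21, 12, 32, a), (1, 21, 30, 32, a), (15, 33, 16, 30, z), (15, 33, 2, 30, z), (15, 33, 35, 30, z), (19, 21, 10, 33, w), (19, 21, 12, 33, w), (19, 21, 30, 33, w), (29, 21, 10, 18, p), (29, 21, 10, 8, s), (29, 21, 12, 18, p), (29, 21, 12, 8, s), (29, 21, 30, 18, p), (29, 21, 30, 8, s)}
Filtering on F ≠ 32 leaves {(15, 33, 16, 30, z), (15, 33, 2, 30, z), (15, 33, 35, 30, z), (19, 21, 10, 33, w), (19, 21, 12, 33, w), (19, 21, 30, 33, w), (29, 21, 10, 18, p), (29, 21, 10, 8, s), (29, 21, 12, 18, p), (29, 21, 12, 8, s), (29, 21, 30, 18, p), (29, 21, 30, 8, s)}.
Filtering on D ≠ z leaves {(19, 21, 10, 33, w), (19, 21, 12, 33, w), (19, 21, 30, 33, w), (29, 21, 10, 18, p), (29, 21, 10, 8, s), (29, 21, 12, 18, p), (29, 21, 12, 8, s), (29, 21, 30, 18, p), (29, 21, 30, 8, s)}.
π_{D, G} gives {(p, 29), (s, 29), (w, 19)} (6 duplicate(s) eliminated).

{(p, 29), (s, 29), (w, 19)}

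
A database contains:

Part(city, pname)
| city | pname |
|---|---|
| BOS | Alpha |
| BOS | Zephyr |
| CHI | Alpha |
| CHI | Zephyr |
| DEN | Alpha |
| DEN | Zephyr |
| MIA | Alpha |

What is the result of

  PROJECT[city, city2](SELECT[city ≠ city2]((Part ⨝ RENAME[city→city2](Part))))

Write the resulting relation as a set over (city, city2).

{(BOS, CHI), (BOS, DEN), (BOS, MIA), (CHI, BOS), (CHI, DEN), (CHI, MIA), (DEN, BOS), (DEN, CHI), (DEN, MIA), (MIA, BOS), (MIA, CHI), (MIA, DEN)}

ρ[city→city2]: schema becomes (city2, pname); tuples unchanged.
Part ⋈ RENAME[city→city2](Part) (natural join on pname): {(BOS, Alpha, BOS), (BOS, Alpha, CHI), (BOS, Alpha, DEN), (BOS, Alpha, MIA), (BOS, Zephyr, BOS), (BOS, Zephyr, CHI), (BOS, Zephyr, DEN), (CHI, Alpha, BOS), (CHI, Alpha, CHI), (CHI, Alpha, DEN), (CHI, Alpha, MIA), (CHI, Zephyr, BOS), (CHI, Zephyr, CHI), (CHI, Zephyr, DEN), (DEN, Alpha, BOS), (DEN, Alpha, CHI), (DEN, Alpha, DEN), (DEN, Alpha, MIA), (DEN, Zephyr, BOS), (DEN, Zephyr, CHI), (DEN, Zephyr, DEN), (MIA, Alpha, BOS), (MIA, Alpha, CHI), (MIA, Alpha, DEN), (MIA, Alpha, MIA)}
Selection city ≠ city2: {(BOS, Alpha, CHI), (BOS, Alpha, DEN), (BOS, Alpha, MIA), (BOS, Zephyr, CHI), (BOS, Zephyr, DEN), (CHI, Alpha, BOS), (CHI, Alpha, DEN), (CHI, Alpha, MIA), (CHI, Zephyr, BOS), (CHI, Zephyr, DEN), (DEN, Alpha, BOS), (DEN, Alpha, CHI), (DEN, Alpha, MIA), (DEN, Zephyr, BOS), (DEN, Zephyr, CHI), (MIA, Alpha, BOS), (MIA, Alpha, CHI), (MIA, Alpha, DEN)}
π_{city, city2} gives {(BOS, CHI), (BOS, DEN), (BOS, MIA), (CHI, BOS), (CHI, DEN), (CHI, MIA), (DEN, BOS), (DEN, CHI), (DEN, MIA), (MIA, BOS), (MIA, CHI), (MIA, DEN)} (6 duplicate(s) eliminated).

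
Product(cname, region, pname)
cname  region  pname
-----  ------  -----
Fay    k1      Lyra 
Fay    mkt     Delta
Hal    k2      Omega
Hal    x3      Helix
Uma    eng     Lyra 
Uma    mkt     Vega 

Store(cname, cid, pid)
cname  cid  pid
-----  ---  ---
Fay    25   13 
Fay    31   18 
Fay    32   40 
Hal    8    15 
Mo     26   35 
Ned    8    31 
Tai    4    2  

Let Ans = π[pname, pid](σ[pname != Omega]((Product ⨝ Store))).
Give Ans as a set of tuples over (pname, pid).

Product ⋈ Store (natural join on cname): {(Fay, k1, Lyra, 25, 13), (Fay, k1, Lyra, 31, 18), (Fay, k1, Lyra, 32, 40), (Fay, mkt, Delta, 25, 13), (Fay, mkt, Delta, 31, 18), (Fay, mkt, Delta, 32, 40), (Hal, k2, Omega, 8, 15), (Hal, x3, Helix, 8, 15)}
σ[pname != Omega]: keep tuples satisfying pname != Omega → {(Fay, k1, Lyra, 25, 13), (Fay, k1, Lyra, 31, 18), (Fay, k1, Lyra, 32, 40), (Fay, mkt, Delta, 25, 13), (Fay, mkt, Delta, 31, 18), (Fay, mkt, Delta, 32, 40), (Hal, x3, Helix, 8, 15)}
π[pname, pid]: project onto (pname, pid) → {(Delta, 13), (Delta, 18), (Delta, 40), (Helix, 15), (Lyra, 13), (Lyra, 18), (Lyra, 40)}

{(Delta, 13), (Delta, 18), (Delta, 40), (Helix, 15), (Lyra, 13), (Lyra, 18), (Lyra, 40)}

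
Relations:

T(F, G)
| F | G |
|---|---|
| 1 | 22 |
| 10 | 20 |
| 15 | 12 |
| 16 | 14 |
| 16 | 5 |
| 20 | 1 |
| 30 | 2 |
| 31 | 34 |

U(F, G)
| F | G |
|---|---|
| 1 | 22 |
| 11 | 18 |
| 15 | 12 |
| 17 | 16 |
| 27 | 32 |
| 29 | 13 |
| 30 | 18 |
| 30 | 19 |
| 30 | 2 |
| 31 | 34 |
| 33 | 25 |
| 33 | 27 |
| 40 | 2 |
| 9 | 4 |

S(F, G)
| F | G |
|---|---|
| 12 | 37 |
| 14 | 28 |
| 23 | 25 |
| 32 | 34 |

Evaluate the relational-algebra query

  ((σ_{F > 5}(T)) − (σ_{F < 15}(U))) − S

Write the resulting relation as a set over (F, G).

{(10, 20), (15, 12), (16, 14), (16, 5), (20, 1), (30, 2), (31, 34)}

Filtering on F > 5 leaves {(10, 20), (15, 12), (16, 14), (16, 5), (20, 1), (30, 2), (31, 34)}.
Filtering on F < 15 leaves {(1, 22), (11, 18), (9, 4)}.
Difference: {(10, 20), (15, 12), (16, 14), (16, 5), (20, 1), (30, 2), (31, 34)} with {(1, 22), (11, 18), (9, 4)} → {(10, 20), (15, 12), (16, 14), (16, 5), (20, 1), (30, 2), (31, 34)}
Difference: {(10, 20), (15, 12), (16, 14), (16, 5), (20, 1), (30, 2), (31, 34)} with {(12, 37), (14, 28), (23, 25), (32, 34)} → {(10, 20), (15, 12), (16, 14), (16, 5), (20, 1), (30, 2), (31, 34)}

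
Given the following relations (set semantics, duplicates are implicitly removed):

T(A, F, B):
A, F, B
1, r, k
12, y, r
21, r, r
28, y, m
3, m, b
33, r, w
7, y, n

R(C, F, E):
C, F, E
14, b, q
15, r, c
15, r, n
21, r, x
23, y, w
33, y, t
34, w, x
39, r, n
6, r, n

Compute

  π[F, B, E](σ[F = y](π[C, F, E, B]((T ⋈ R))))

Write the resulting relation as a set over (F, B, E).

{(y, m, t), (y, m, w), (y, n, t), (y, n, w), (y, r, t), (y, r, w)}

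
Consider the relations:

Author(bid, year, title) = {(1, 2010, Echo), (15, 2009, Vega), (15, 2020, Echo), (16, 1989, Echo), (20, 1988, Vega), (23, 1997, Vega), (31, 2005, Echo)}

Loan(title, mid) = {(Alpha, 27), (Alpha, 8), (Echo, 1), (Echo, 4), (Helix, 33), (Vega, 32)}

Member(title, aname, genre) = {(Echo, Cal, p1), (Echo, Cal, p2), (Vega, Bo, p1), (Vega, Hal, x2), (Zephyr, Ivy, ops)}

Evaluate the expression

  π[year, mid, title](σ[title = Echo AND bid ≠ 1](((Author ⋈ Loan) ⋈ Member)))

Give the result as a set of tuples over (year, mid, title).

Natural join on title: {(1, 2010, Echo, 1), (1, 2010, Echo, 4), (15, 2009, Vega, 32), (15, 2020, Echo, 1), (15, 2020, Echo, 4), (16, 1989, Echo, 1), (16, 1989, Echo, 4), (20, 1988, Vega, 32), (23, 1997, Vega, 32), (31, 2005, Echo, 1), (31, 2005, Echo, 4)}
Natural join on title: {(1, 2010, Echo, 1, Cal, p1), (1, 2010, Echo, 1, Cal, p2), (1, 2010, Echo, 4, Cal, p1), (1, 2010, Echo, 4, Cal, p2), (15, 2009, Vega, 32, Bo, p1), (15, 2009, Vega, 32, Hal, x2), (15, 2020, Echo, 1, Cal, p1), (15, 2020, Echo, 1, Cal, p2), (15, 2020, Echo, 4, Cal, p1), (15, 2020, Echo, 4, Cal, p2), (16, 1989, Echo, 1, Cal, p1), (16, 1989, Echo, 1, Cal, p2), (16, 1989, Echo, 4, Cal, p1), (16, 1989, Echo, 4, Cal, p2), (20, 1988, Vega, 32, Bo, p1), (20, 1988, Vega, 32, Hal, x2), (23, 1997, Vega, 32, Bo, p1), (23, 1997, Vega, 32, Hal, x2), (31, 2005, Echo, 1, Cal, p1), (31, 2005, Echo, 1, Cal, p2), (31, 2005, Echo, 4, Cal, p1), (31, 2005, Echo, 4, Cal, p2)}
σ[title = Echo AND bid ≠ 1]: keep tuples satisfying title = Echo AND bid ≠ 1 → {(15, 2020, Echo, 1, Cal, p1), (15, 2020, Echo, 1, Cal, p2), (15, 2020, Echo, 4, Cal, p1), (15, 2020, Echo, 4, Cal, p2), (16, 1989, Echo, 1, Cal, p1), (16, 1989, Echo, 1, Cal, p2), (16, 1989, Echo, 4, Cal, p1), (16, 1989, Echo, 4, Cal, p2), (31, 2005, Echo, 1, Cal, p1), (31, 2005, Echo, 1, Cal, p2), (31, 2005, Echo, 4, Cal, p1), (31, 2005, Echo, 4, Cal, p2)}
π[year, mid, title]: project onto (year, mid, title) (6 duplicate(s) eliminated) → {(1989, 1, Echo), (1989, 4, Echo), (2005, 1, Echo), (2005, 4, Echo), (2020, 1, Echo), (2020, 4, Echo)}

{(1989, 1, Echo), (1989, 4, Echo), (2005, 1, Echo), (2005, 4, Echo), (2020, 1, Echo), (2020, 4, Echo)}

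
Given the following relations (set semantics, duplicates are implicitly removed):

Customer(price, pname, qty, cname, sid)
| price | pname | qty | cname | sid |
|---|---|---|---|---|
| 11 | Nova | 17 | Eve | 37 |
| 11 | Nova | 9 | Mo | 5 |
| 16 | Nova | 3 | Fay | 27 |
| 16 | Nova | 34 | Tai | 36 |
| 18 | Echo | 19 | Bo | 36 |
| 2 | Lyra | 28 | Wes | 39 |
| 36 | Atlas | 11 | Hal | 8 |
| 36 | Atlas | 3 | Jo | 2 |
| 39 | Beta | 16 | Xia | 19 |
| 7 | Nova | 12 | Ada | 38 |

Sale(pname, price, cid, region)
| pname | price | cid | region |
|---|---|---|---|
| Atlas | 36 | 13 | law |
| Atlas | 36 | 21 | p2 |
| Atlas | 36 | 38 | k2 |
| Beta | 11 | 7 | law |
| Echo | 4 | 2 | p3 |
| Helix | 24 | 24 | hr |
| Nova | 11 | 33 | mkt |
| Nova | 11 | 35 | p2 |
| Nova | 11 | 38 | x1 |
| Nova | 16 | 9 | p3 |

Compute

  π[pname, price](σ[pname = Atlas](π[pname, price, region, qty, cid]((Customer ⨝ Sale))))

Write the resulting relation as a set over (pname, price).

Natural join on price, pname: {(11, Nova, 17, Eve, 37, 33, mkt), (11, Nova, 17, Eve, 37, 35, p2), (11, Nova, 17, Eve, 37, 38, x1), (11, Nova, 9, Mo, 5, 33, mkt), (11, Nova, 9, Mo, 5, 35, p2), (11, Nova, 9, Mo, 5, 38, x1), (16, Nova, 3, Fay, 27, 9, p3), (16, Nova, 34, Tai, 36, 9, p3), (36, Atlas, 11, Hal, 8, 13, law), (36, Atlas, 11, Hal, 8, 21, p2), (36, Atlas, 11, Hal, 8, 38, k2), (36, Atlas, 3, Jo, 2, 13, law), (36, Atlas, 3, Jo, 2, 21, p2), (36, Atlas, 3, Jo, 2, 38, k2)}
Projecting to pname, price, region, qty, cid: {(Atlas, 36, k2, 11, 38), (Atlas, 36, k2, 3, 38), (Atlas, 36, law, 11, 13), (Atlas, 36, law, 3, 13), (Atlas, 36, p2, 11, 21), (Atlas, 36, p2, 3, 21), (Nova, 11, mkt, 17, 33), (Nova, 11, mkt, 9, 33), (Nova, 11, p2, 17, 35), (Nova, 11, p2, 9, 35), (Nova, 11, x1, 17, 38), (Nova, 11, x1, 9, 38), (Nova, 16, p3, 3, 9), (Nova, 16, p3, 34, 9)}
Filtering on pname = Atlas leaves {(Atlas, 36, k2, 11, 38), (Atlas, 36, k2, 3, 38), (Atlas, 36, law, 11, 13), (Atlas, 36, law, 3, 13), (Atlas, 36, p2, 11, 21), (Atlas, 36, p2, 3, 21)}.
Projecting to pname, price (5 duplicate(s) eliminated): {(Atlas, 36)}

{(Atlas, 36)}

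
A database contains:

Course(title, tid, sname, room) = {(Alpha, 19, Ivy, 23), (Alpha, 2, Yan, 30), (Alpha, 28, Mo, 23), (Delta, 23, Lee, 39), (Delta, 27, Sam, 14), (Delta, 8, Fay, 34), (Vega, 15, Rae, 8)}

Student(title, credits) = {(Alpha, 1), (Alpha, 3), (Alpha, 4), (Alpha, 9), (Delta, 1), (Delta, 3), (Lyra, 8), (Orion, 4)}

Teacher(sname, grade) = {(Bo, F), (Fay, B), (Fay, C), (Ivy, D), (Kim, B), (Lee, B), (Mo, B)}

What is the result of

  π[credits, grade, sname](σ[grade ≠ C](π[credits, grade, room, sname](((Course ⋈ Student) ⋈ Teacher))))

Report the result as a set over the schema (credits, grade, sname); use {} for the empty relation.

{(1, B, Fay), (1, B, Lee), (1, B, Mo), (1, D, Ivy), (3, B, Fay), (3, B, Lee), (3, B, Mo), (3, D, Ivy), (4, B, Mo), (4, D, Ivy), (9, B, Mo), (9, D, Ivy)}

Natural join on title: {(Alpha, 19, Ivy, 23, 1), (Alpha, 19, Ivy, 23, 3), (Alpha, 19, Ivy, 23, 4), (Alpha, 19, Ivy, 23, 9), (Alpha, 2, Yan, 30, 1), (Alpha, 2, Yan, 30, 3), (Alpha, 2, Yan, 30, 4), (Alpha, 2, Yan, 30, 9), (Alpha, 28, Mo, 23, 1), (Alpha, 28, Mo, 23, 3), (Alpha, 28, Mo, 23, 4), (Alpha, 28, Mo, 23, 9), (Delta, 23, Lee, 39, 1), (Delta, 23, Lee, 39, 3), (Delta, 27, Sam, 14, 1), (Delta, 27, Sam, 14, 3), (Delta, 8, Fay, 34, 1), (Delta, 8, Fay, 34, 3)}
Natural join on sname: {(Alpha, 19, Ivy, 23, 1, D), (Alpha, 19, Ivy, 23, 3, D), (Alpha, 19, Ivy, 23, 4, D), (Alpha, 19, Ivy, 23, 9, D), (Alpha, 28, Mo, 23, 1, B), (Alpha, 28, Mo, 23, 3, B), (Alpha, 28, Mo, 23, 4, B), (Alpha, 28, Mo, 23, 9, B), (Delta, 23, Lee, 39, 1, B), (Delta, 23, Lee, 39, 3, B), (Delta, 8, Fay, 34, 1, B), (Delta, 8, Fay, 34, 1, C), (Delta, 8, Fay, 34, 3, B), (Delta, 8, Fay, 34, 3, C)}
π[credits, grade, room, sname]: project onto (credits, grade, room, sname) → {(1, B, 23, Mo), (1, B, 34, Fay), (1, B, 39, Lee), (1, C, 34, Fay), (1, D, 23, Ivy), (3, B, 23, Mo), (3, B, 34, Fay), (3, B, 39, Lee), (3, C, 34, Fay), (3, D, 23, Ivy), (4, B, 23, Mo), (4, D, 23, Ivy), (9, B, 23, Mo), (9, D, 23, Ivy)}
Filtering on grade ≠ C leaves {(1, B, 23, Mo), (1, B, 34, Fay), (1, B, 39, Lee), (1, D, 23, Ivy), (3, B, 23, Mo), (3, B, 34, Fay), (3, B, 39, Lee), (3, D, 23, Ivy), (4, B, 23, Mo), (4, D, 23, Ivy), (9, B, 23, Mo), (9, D, 23, Ivy)}.
π[credits, grade, sname]: project onto (credits, grade, sname) → {(1, B, Fay), (1, B, Lee), (1, B, Mo), (1, D, Ivy), (3, B, Fay), (3, B, Lee), (3, B, Mo), (3, D, Ivy), (4, B, Mo), (4, D, Ivy), (9, B, Mo), (9, D, Ivy)}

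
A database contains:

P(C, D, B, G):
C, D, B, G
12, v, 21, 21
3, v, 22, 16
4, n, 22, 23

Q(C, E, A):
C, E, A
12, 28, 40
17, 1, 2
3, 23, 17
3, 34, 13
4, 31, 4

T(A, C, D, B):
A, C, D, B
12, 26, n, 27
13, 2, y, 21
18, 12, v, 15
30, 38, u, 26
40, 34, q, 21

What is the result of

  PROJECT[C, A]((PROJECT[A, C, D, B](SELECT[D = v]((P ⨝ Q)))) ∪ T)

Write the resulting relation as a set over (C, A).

Natural join on C: {(12, v, 21, 21, 28, 40), (3, v, 22, 16, 23, 17), (3, v, 22, 16, 34, 13), (4, n, 22, 23, 31, 4)}
σ[D = v]: keep tuples satisfying D = v → {(12, v, 21, 21, 28, 40), (3, v, 22, 16, 23, 17), (3, v, 22, 16, 34, 13)}
Projecting to A, C, D, B: {(13, 3, v, 22), (17, 3, v, 22), (40, 12, v, 21)}
Taking the union: {(12, 26, n, 27), (13, 2, y, 21), (13, 3, v, 22), (17, 3, v, 22), (18, 12, v, 15), (30, 38, u, 26), (40, 12, v, 21), (40, 34, q, 21)}
Projecting to C, A: {(12, 18), (12, 40), (2, 13), (26, 12), (3, 13), (3, 17), (34, 40), (38, 30)}

{(12, 18), (12, 40), (2, 13), (26, 12), (3, 13), (3, 17), (34, 40), (38, 30)}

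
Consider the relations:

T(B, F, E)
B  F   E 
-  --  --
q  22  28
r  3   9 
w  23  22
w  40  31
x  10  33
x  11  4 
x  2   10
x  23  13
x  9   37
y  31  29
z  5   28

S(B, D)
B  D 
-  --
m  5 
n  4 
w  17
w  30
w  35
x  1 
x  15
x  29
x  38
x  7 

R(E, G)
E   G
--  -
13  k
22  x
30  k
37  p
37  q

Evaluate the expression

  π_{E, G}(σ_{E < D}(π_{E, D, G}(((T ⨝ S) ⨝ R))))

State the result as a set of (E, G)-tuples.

{(13, k), (22, x), (37, p), (37, q)}

Natural join on B: {(w, 23, 22, 17), (w, 23, 22, 30), (w, 23, 22, 35), (w, 40, 31, 17), (w, 40, 31, 30), (w, 40, 31, 35), (x, 10, 33, 1), (x, 10, 33, 15), (x, 10, 33, 29), (x, 10, 33, 38), (x, 10, 33, 7), (x, 11, 4, 1), (x, 11, 4, 15), (x, 11, 4, 29), (x, 11, 4, 38), (x, 11, 4, 7), (x, 2, 10, 1), (x, 2, 10, 15), (x, 2, 10, 29), (x, 2, 10, 38), (x, 2, 10, 7), (x, 23, 13, 1), (x, 23, 13, 15), (x, 23, 13, 29), (x, 23, 13, 38), (x, 23, 13, 7), (x, 9, 37, 1), (x, 9, 37, 15), (x, 9, 37, 29), (x, 9, 37, 38), (x, 9, 37, 7)}
Natural join on E: {(w, 23, 22, 17, x), (w, 23, 22, 30, x), (w, 23, 22, 35, x), (x, 23, 13, 1, k), (x, 23, 13, 15, k), (x, 23, 13, 29, k), (x, 23, 13, 38, k), (x, 23, 13, 7, k), (x, 9, 37, 1, p), (x, 9, 37, 1, q), (x, 9, 37, 15, p), (x, 9, 37, 15, q), (x, 9, 37, 29, p), (x, 9, 37, 29, q), (x, 9, 37, 38, p), (x, 9, 37, 38, q), (x, 9, 37, 7, p), (x, 9, 37, 7, q)}
Keep only column(s) E, D, G: {(13, 1, k), (13, 15, k), (13, 29, k), (13, 38, k), (13, 7, k), (22, 17, x), (22, 30, x), (22, 35, x), (37, 1, p), (37, 1, q), (37, 15, p), (37, 15, q), (37, 29, p), (37, 29, q), (37, 38, p), (37, 38, q), (37, 7, p), (37, 7, q)}
Filtering on E < D leaves {(13, 15, k), (13, 29, k), (13, 38, k), (22, 30, x), (22, 35, x), (37, 38, p), (37, 38, q)}.
Keep only column(s) E, G (3 duplicate(s) eliminated): {(13, k), (22, x), (37, p), (37, q)}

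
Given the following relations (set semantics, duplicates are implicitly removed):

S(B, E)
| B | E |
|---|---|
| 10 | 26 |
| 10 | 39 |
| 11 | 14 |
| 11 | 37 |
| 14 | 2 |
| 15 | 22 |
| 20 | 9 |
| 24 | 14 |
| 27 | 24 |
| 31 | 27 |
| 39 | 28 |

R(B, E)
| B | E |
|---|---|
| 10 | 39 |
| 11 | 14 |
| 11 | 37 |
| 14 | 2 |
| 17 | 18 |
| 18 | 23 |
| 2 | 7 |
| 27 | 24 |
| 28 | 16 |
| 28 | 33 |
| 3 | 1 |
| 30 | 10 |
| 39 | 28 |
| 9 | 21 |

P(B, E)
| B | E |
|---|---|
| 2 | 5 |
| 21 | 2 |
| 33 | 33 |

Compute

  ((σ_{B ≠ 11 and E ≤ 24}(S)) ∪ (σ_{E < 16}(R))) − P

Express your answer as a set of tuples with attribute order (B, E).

{(11, 14), (14, 2), (15, 22), (2, 7), (20, 9), (24, 14), (27, 24), (3, 1), (30, 10)}

Filtering on B ≠ 11 and E ≤ 24 leaves {(14, 2), (15, 22), (20, 9), (24, 14), (27, 24)}.
Filtering on E < 16 leaves {(11, 14), (14, 2), (2, 7), (3, 1), (30, 10)}.
Taking the union: {(11, 14), (14, 2), (15, 22), (2, 7), (20, 9), (24, 14), (27, 24), (3, 1), (30, 10)}
Taking the difference: {(11, 14), (14, 2), (15, 22), (2, 7), (20, 9), (24, 14), (27, 24), (3, 1), (30, 10)}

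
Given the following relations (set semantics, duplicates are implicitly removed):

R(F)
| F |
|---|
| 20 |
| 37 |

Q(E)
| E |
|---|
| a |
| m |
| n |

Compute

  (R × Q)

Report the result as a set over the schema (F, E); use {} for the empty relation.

{(20, a), (20, m), (20, n), (37, a), (37, m), (37, n)}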